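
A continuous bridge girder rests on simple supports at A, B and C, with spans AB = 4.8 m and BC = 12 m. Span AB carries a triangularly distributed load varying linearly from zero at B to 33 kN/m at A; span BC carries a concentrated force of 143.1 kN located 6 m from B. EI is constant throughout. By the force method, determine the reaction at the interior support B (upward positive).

Insert a hinge at B; M_B is the redundant, and each span becomes simply supported.
Rotations at B on the released spans (each span's end-slope, ×1/EI):
  span AB: triangular load, peak 33: 7w₀L³/(360EI) = 70.96/EI
  span BC: point load 143.1 at a = 6: Pab(L + b)/(6LEI) = 1288/EI
  relative rotation θ_0 = (70.96 + 1288)/EI = 1359/EI
A unit hogging moment at B produces rotation L₁/(3EI) + L₂/(3EI) = 5.6/EI.
Slope continuity at B: θ_0 = M_B·5.6/EI, so M_B = 1359/5.6 = 242.7 kN·m (hogging).
Span AB, ΣM about A with M_B applied at B: R_B^{AB}·4.8 = 126.7 + 242.7, so R_B^{AB} = 76.95 kN and R_A = 79.2 − 76.95 = 2.247 kN.
Span BC, ΣM about C: R_B^{BC}·12 = 858.6 + 242.7, so R_B^{BC} = 91.77 kN and R_C = 143.1 − 91.77 = 51.33 kN.
R_B = 76.95 + 91.77 = 168.7 kN.

R_B = 168.7 kN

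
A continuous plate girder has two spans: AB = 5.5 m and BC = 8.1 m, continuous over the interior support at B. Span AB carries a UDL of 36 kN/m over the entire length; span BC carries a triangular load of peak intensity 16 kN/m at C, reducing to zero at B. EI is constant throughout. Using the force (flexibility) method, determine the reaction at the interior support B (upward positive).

Release continuity at B by inserting a hinge; the redundant is the internal moment M_B. The primary structure is two simply-supported spans AB and BC.
End slopes at the hinge B, treating each span as simply supported:
  span AB: UDL 36: wL³/(24EI) = 249.6/EI
  span BC: triangular load, peak 16: 7w₀L³/(360EI) = 165.3/EI
  relative rotation θ_0 = (249.6 + 165.3)/EI = 414.9/EI
A unit hogging moment at B produces rotation L₁/(3EI) + L₂/(3EI) = 4.533/EI.
Slope continuity at B: θ_0 = M_B·4.533/EI, so M_B = 414.9/4.533 = 91.52 kN·m (hogging).
Span AB, ΣM about A with M_B applied at B: R_B^{AB}·5.5 = 544.5 + 91.52, so R_B^{AB} = 115.6 kN and R_A = 198 − 115.6 = 82.36 kN.
Span BC, ΣM about C: R_B^{BC}·8.1 = 175 + 91.52, so R_B^{BC} = 32.9 kN and R_C = 64.8 − 32.9 = 31.9 kN.
R_B = 115.6 + 32.9 = 148.5 kN.

R_B = 148.5 kN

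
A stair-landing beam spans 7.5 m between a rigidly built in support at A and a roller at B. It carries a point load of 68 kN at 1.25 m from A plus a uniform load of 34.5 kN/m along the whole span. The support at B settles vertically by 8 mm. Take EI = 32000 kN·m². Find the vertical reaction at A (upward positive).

R_A = 228.9 kN

Choose R_B as the redundant. The primary structure is the cantilever fixed at A.
Downward deflection at the released point B due to the loads:
  point load 68 at a = 1.25: Pa²(3L − a)/(6EI) = 376.3/EI
  UDL 34.5: wL⁴/(8EI) = 13645/EI
  δ_0 = 14021/EI
Tip deflection under a unit load at B: L³/(3EI) = 140.6/EI.
With EI = 32000 kN·m²: δ_0 = 0.43817 m and δ_{BB} = 0.004395 m/kN.
Compatibility — the beam at B must follow the support down by 0.008 m: δ_0 − R_B·δ_{BB} = 0.008, so R_B = (0.43817 − 0.008)/0.004395 = 97.89 kN.
Vertical equilibrium: R_A = ΣP − R_B = 326.8 − 97.89 = 228.9 kN.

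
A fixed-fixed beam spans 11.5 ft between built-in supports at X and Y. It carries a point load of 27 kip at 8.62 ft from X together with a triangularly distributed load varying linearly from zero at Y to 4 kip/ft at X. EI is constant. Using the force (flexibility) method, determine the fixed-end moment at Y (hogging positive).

M_Y = 61.32 kip·ft

Release both end moments; the primary structure is a simply-supported span XY with redundants M_X and M_Y.
End rotations of the released simple span under the applied load (×1/EI):
  at X: point load 27 at a = 8.62: Pab(L + b)/(6LEI) = 139.7/EI
  at Y: point load 27 at a = 8.62: Pab(L + a)/(6LEI) = 195.5/EI
  at X: triangular load, peak 4: w₀L³/(45EI) = 135.2/EI
  at Y: triangular load, peak 4: 7w₀L³/(360EI) = 118.3/EI
  θ_X0 = 274.9/EI,  θ_Y0 = 313.7/EI
Flexibility coefficients: a unit moment at one end gives L/(3EI) there and L/(6EI) at the far end, so f₁₁ = f₂₂ = 3.833/EI and f₁₂ = f₂₁ = 1.917/EI.
Compatibility — zero rotation at each built-in end:
  3.833 M_X + 1.917 M_Y = 274.9
  1.917 M_X + 3.833 M_Y = 313.7
Solving the pair gives M_X = 41.05 kip·ft and M_Y = 61.32 kip·ft (hogging).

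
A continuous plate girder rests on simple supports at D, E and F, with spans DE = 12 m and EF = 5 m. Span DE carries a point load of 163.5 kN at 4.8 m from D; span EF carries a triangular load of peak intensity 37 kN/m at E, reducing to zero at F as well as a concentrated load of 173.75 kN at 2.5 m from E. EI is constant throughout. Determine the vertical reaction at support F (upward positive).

Release continuity at E by inserting a hinge; the redundant is the internal moment M_E. The primary structure is two simply-supported spans DE and EF.
Discontinuity in slope at E on the released structure — sum the simple-span end rotations:
  span DE: point load 163.5 at a = 4.8: Pab(L + a)/(6LEI) = 1318/EI
  span EF: triangular load, peak 37: w₀L³/(45EI) = 102.8/EI
  span EF: point load 173.75 at a = 2.5: Pab(L + b)/(6LEI) = 271.5/EI
  relative rotation θ_0 = (1318 + 374.3)/EI = 1693/EI
A unit hogging moment at E produces rotation L₁/(3EI) + L₂/(3EI) = 5.667/EI.
Slope continuity at E: θ_0 = M_E·5.667/EI, so M_E = 1693/5.667 = 298.7 kN·m (hogging).
Span EF, ΣM about F: R_E^{EF}·5 = 742.7 + 298.7, so R_E^{EF} = 208.3 kN and R_F = 266.2 − 208.3 = 57.97 kN.

R_F = 57.97 kN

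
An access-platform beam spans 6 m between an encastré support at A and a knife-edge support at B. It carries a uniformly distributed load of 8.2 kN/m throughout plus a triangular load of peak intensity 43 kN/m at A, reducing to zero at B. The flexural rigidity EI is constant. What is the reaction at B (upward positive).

R_B = 44.25 kN

Choose R_B as the redundant. The primary structure is the cantilever fixed at A.
Free-end deflection of the primary structure under the applied loading (downward +):
  UDL 8.2: wL⁴/(8EI) = 1328/EI
  triangular load, peak 43 at the fixed end: w₀L⁴/(30EI) = 1858/EI
  δ_0 = 3186/EI
Tip deflection under a unit load at B: L³/(3EI) = 72/EI.
The prop prevents deflection at B: R_B = δ_0/δ_{BB} = 3186/72 = 44.25 kN.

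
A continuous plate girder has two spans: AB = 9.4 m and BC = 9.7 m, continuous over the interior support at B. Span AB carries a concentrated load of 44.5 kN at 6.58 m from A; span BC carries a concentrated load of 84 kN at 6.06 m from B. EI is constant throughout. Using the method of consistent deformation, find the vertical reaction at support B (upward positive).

Insert a hinge at B; M_B is the redundant, and each span becomes simply supported.
Discontinuity in slope at B on the released structure — sum the simple-span end rotations:
  span AB: point load 44.5 at a = 6.58: Pab(L + a)/(6LEI) = 234/EI
  span BC: point load 84 at a = 6.06: Pab(L + b)/(6LEI) = 424.7/EI
  relative rotation θ_0 = (234 + 424.7)/EI = 658.7/EI
A unit hogging moment at B produces rotation L₁/(3EI) + L₂/(3EI) = 6.367/EI.
Slope continuity at B: θ_0 = M_B·6.367/EI, so M_B = 658.7/6.367 = 103.5 kN·m (hogging).
Span AB, ΣM about A with M_B applied at B: R_B^{AB}·9.4 = 292.8 + 103.5, so R_B^{AB} = 42.16 kN and R_A = 44.5 − 42.16 = 2.344 kN.
Span BC, ΣM about C: R_B^{BC}·9.7 = 305.8 + 103.5, so R_B^{BC} = 42.19 kN and R_C = 84 − 42.19 = 41.81 kN.
R_B = 42.16 + 42.19 = 84.34 kN.

R_B = 84.34 kN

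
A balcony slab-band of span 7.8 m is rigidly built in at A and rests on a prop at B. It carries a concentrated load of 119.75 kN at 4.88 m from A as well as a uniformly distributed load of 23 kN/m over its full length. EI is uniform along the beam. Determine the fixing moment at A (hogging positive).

M_A = 325.2 kN·m

Remove the prop at B; the released (primary) structure is a cantilever built in at A.
Deflection at B on the released cantilever, summing each load's contribution:
  point load 119.75 at a = 4.88: Pa²(3L − a)/(6EI) = 8802/EI
  UDL 23: wL⁴/(8EI) = 10642/EI
  δ_0 = 19444/EI
Flexibility coefficient — unit upward force at B: δ_{BB} = L³/(3EI) = 158.2/EI.
Compatibility at B: δ_0 − R_B·δ_{BB} = 0, so R_B = 19444/158.2 = 122.9 kN.
Moment equilibrium about A: M_A = Σ(load moments about A) − R_B·L = 1284 − 122.9×7.8 = 325.2 kN·m.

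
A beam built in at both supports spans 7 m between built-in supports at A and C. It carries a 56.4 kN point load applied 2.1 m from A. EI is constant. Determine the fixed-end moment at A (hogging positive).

Take the two fixed-end moments M_A, M_C as redundants; the released structure is the simple span AC.
On the primary (simply-supported) span, the end slopes from the loading are:
  at A: point load 56.4 at a = 2.1: Pab(L + b)/(6LEI) = 164.4/EI
  at C: point load 56.4 at a = 2.1: Pab(L + a)/(6LEI) = 125.7/EI
  θ_A0 = 164.4/EI,  θ_C0 = 125.7/EI
Flexibility coefficients: a unit moment at one end gives L/(3EI) there and L/(6EI) at the far end, so f₁₁ = f₂₂ = 2.333/EI and f₁₂ = f₂₁ = 1.167/EI.
Compatibility — zero rotation at each built-in end:
  2.333 M_A + 1.167 M_C = 164.4
  1.167 M_A + 2.333 M_C = 125.7
Solving the pair gives M_A = 58.04 kN·m and M_C = 24.87 kN·m (hogging).

M_A = 58.04 kN·m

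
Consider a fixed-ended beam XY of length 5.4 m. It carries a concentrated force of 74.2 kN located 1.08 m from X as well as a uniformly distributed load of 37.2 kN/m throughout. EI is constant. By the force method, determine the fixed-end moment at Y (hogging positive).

Release both end moments; the primary structure is a simply-supported span XY with redundants M_X and M_Y.
End rotations of the released simple span under the applied load (×1/EI):
  at X: point load 74.2 at a = 1.08: Pab(L + b)/(6LEI) = 103.9/EI
  at Y: point load 74.2 at a = 1.08: Pab(L + a)/(6LEI) = 69.24/EI
  at X: UDL 37.2: wL³/(24EI) = 244.1/EI
  at Y: UDL 37.2: wL³/(24EI) = 244.1/EI
  θ_X0 = 347.9/EI,  θ_Y0 = 313.3/EI
Flexibility coefficients: a unit moment at one end gives L/(3EI) there and L/(6EI) at the far end, so f₁₁ = f₂₂ = 1.8/EI and f₁₂ = f₂₁ = 0.9/EI.
Compatibility — zero rotation at each built-in end:
  1.8 M_X + 0.9 M_Y = 347.9
  0.9 M_X + 1.8 M_Y = 313.3
Solving the pair gives M_X = 141.7 kN·m and M_Y = 103.2 kN·m (hogging).

M_Y = 103.2 kN·m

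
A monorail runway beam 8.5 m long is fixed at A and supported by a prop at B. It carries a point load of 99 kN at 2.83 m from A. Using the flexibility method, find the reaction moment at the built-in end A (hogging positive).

Choose R_B as the redundant. The primary structure is the cantilever fixed at A.
Primary-structure tip deflection at B by superposition:
  point load 99 at a = 2.83: Pa²(3L − a)/(6EI) = 2996/EI
Flexibility coefficient — unit upward force at B: δ_{BB} = L³/(3EI) = 204.7/EI.
Compatibility at B: δ_0 − R_B·δ_{BB} = 0, so R_B = 2996/204.7 = 14.63 kN.
Moment equilibrium about A: M_A = Σ(load moments about A) − R_B·L = 280.2 − 14.63×8.5 = 155.8 kN·m.

M_A = 155.8 kN·m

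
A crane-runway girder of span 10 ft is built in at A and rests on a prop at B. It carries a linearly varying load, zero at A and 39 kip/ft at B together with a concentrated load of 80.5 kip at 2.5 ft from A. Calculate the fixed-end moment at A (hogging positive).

Take the reaction at B as the redundant and release it; the primary structure is a cantilever fixed at A.
Downward deflection at the released point B due to the loads:
  triangular load, peak 39 at the free end: 11w₀L⁴/(120EI) = 35750/EI
  point load 80.5 at a = 2.5: Pa²(3L − a)/(6EI) = 2306/EI
  δ_0 = 38056/EI
Flexibility coefficient — unit upward force at B: δ_{BB} = L³/(3EI) = 333.3/EI.
Compatibility at B: δ_0 − R_B·δ_{BB} = 0, so R_B = 38056/333.3 = 114.2 kip.
Moment equilibrium about A: M_A = Σ(load moments about A) − R_B·L = 1501 − 114.2×10 = 359.6 kip·ft.

M_A = 359.6 kip·ft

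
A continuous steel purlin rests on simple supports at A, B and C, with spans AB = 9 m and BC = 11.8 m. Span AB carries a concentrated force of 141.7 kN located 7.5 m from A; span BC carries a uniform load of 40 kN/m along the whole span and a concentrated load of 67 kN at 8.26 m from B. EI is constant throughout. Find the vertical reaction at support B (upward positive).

R_B = 477.3 kN

Take M_B as the redundant. Released structure: two simple spans AB and BC with a hinge at B.
End slopes at the hinge B, treating each span as simply supported:
  span AB: point load 141.7 at a = 7.5: Pab(L + a)/(6LEI) = 487.1/EI
  span BC: UDL 40: wL³/(24EI) = 2738/EI
  span BC: point load 67 at a = 8.26: Pab(L + b)/(6LEI) = 424.5/EI
  relative rotation θ_0 = (487.1 + 3163)/EI = 3650/EI
A unit hogging moment at B produces rotation L₁/(3EI) + L₂/(3EI) = 6.933/EI.
Compatibility: M_B·(L₁+L₂)/(3EI) = θ_0, giving M_B = 526.4 kN·m (hogging).
Span AB, ΣM about A with M_B applied at B: R_B^{AB}·9 = 1063 + 526.4, so R_B^{AB} = 176.6 kN and R_A = 141.7 − 176.6 = -34.88 kN.
Span BC, ΣM about C: R_B^{BC}·11.8 = 3022 + 526.4, so R_B^{BC} = 300.7 kN and R_C = 539 − 300.7 = 238.3 kN.
R_B = 176.6 + 300.7 = 477.3 kN.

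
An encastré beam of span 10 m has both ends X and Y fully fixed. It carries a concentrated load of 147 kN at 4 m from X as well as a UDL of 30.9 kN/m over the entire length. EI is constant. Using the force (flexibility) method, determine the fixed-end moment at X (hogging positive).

Release both end moments; the primary structure is a simply-supported span XY with redundants M_X and M_Y.
End rotations of the released simple span under the applied load (×1/EI):
  at X: point load 147 at a = 4: Pab(L + b)/(6LEI) = 940.8/EI
  at Y: point load 147 at a = 4: Pab(L + a)/(6LEI) = 823.2/EI
  at X: UDL 30.9: wL³/(24EI) = 1288/EI
  at Y: UDL 30.9: wL³/(24EI) = 1288/EI
  θ_X0 = 2228/EI,  θ_Y0 = 2111/EI
Flexibility coefficients: a unit moment at one end gives L/(3EI) there and L/(6EI) at the far end, so f₁₁ = f₂₂ = 3.333/EI and f₁₂ = f₂₁ = 1.667/EI.
Compatibility — zero rotation at each built-in end:
  3.333 M_X + 1.667 M_Y = 2228
  1.667 M_X + 3.333 M_Y = 2111
Solving the pair gives M_X = 469.2 kN·m and M_Y = 398.6 kN·m (hogging).

M_X = 469.2 kN·m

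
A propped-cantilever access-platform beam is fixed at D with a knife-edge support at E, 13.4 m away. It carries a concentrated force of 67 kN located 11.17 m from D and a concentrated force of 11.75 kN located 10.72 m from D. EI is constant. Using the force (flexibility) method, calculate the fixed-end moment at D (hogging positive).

Remove the prop at E; the released (primary) structure is a cantilever built in at D.
Free-end deflection of the primary structure under the applied loading (downward +):
  point load 67 at a = 11.17: Pa²(3L − a)/(6EI) = 40446/EI
  point load 11.75 at a = 10.72: Pa²(3L − a)/(6EI) = 6634/EI
  δ_0 = 47081/EI
Tip deflection under a unit load at E: L³/(3EI) = 802/EI.
Compatibility at E: δ_0 − R_E·δ_{EE} = 0, so R_E = 47081/802 = 58.7 kN.
Moment equilibrium about D: M_D = Σ(load moments about D) − R_E·L = 874.4 − 58.7×13.4 = 87.75 kN·m.

M_D = 87.75 kN·m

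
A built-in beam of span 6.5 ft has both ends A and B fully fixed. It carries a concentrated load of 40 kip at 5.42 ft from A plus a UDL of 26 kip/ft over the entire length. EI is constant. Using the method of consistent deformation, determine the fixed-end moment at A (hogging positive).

M_A = 97.53 kip·ft

Take the two fixed-end moments M_A, M_B as redundants; the released structure is the simple span AB.
On the primary (simply-supported) span, the end slopes from the loading are:
  at A: point load 40 at a = 5.42: Pab(L + b)/(6LEI) = 45.51/EI
  at B: point load 40 at a = 5.42: Pab(L + a)/(6LEI) = 71.56/EI
  at A: UDL 26: wL³/(24EI) = 297.5/EI
  at B: UDL 26: wL³/(24EI) = 297.5/EI
  θ_A0 = 343/EI,  θ_B0 = 369.1/EI
Flexibility coefficients: a unit moment at one end gives L/(3EI) there and L/(6EI) at the far end, so f₁₁ = f₂₂ = 2.167/EI and f₁₂ = f₂₁ = 1.083/EI.
Compatibility — zero rotation at each built-in end:
  2.167 M_A + 1.083 M_B = 343
  1.083 M_A + 2.167 M_B = 369.1
Solving the pair gives M_A = 97.53 kip·ft and M_B = 121.6 kip·ft (hogging).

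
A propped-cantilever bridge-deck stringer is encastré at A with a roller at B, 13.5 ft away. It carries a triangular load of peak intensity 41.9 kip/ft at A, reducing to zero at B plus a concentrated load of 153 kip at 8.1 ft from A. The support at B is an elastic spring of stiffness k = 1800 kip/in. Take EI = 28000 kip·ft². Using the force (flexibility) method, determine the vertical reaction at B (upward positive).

R_B = 122.5 kip

Take the reaction at B as the redundant and release it; the primary structure is a cantilever fixed at A.
Primary-structure tip deflection at B by superposition:
  triangular load, peak 41.9 at the fixed end: w₀L⁴/(30EI) = 46390/EI
  point load 153 at a = 8.1: Pa²(3L − a)/(6EI) = 54207/EI
  δ_0 = 100597/EI
Tip deflection under a unit load at B: L³/(3EI) = 820.1/EI.
With EI = 28000 kip·ft²: δ_0 = 3.5928 ft and δ_{BB} = 0.02929 ft/kip.
Compatibility — the spring shortens by R_B/k under the reaction it provides: δ_0 − R_B·δ_{BB} = R_B/k. With 1/k = 1/(1800×12) ft/kip = 0.000046 ft/kip, R_B = δ_0 / (δ_{BB} + 1/k) = 3.5928 / (0.02929 + 0.000046) = 122.5 kip.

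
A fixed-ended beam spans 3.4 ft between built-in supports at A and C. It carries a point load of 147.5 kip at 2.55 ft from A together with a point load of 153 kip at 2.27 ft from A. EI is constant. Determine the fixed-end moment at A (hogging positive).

M_A = 61.87 kip·ft

Take the two fixed-end moments M_A, M_C as redundants; the released structure is the simple span AC.
End rotations of the released simple span under the applied load (×1/EI):
  at A: point load 147.5 at a = 2.55: Pab(L + b)/(6LEI) = 66.61/EI
  at C: point load 147.5 at a = 2.55: Pab(L + a)/(6LEI) = 93.25/EI
  at A: point load 153 at a = 2.27: Pab(L + b)/(6LEI) = 87.15/EI
  at C: point load 153 at a = 2.27: Pab(L + a)/(6LEI) = 109.1/EI
  θ_A0 = 153.8/EI,  θ_C0 = 202.3/EI
Flexibility coefficients: a unit moment at one end gives L/(3EI) there and L/(6EI) at the far end, so f₁₁ = f₂₂ = 1.133/EI and f₁₂ = f₂₁ = 0.5667/EI.
Compatibility — zero rotation at each built-in end:
  1.133 M_A + 0.5667 M_C = 153.8
  0.5667 M_A + 1.133 M_C = 202.3
Solving the pair gives M_A = 61.87 kip·ft and M_C = 147.6 kip·ft (hogging).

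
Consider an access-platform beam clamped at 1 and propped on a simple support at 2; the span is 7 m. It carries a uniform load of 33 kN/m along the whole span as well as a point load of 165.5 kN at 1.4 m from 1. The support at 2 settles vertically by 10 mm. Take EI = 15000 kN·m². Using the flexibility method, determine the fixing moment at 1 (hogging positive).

Take the reaction at 2 as the redundant and release it; the primary structure is a cantilever fixed at 1.
Primary-structure tip deflection at 2 by superposition:
  UDL 33: wL⁴/(8EI) = 9904/EI
  point load 165.5 at a = 1.4: Pa²(3L − a)/(6EI) = 1060/EI
  δ_0 = 10964/EI
Flexibility coefficient — unit upward force at 2: δ_{22} = L³/(3EI) = 114.3/EI.
With EI = 15000 kN·m²: δ_0 = 0.73092 m and δ_{22} = 0.007622 m/kN.
Compatibility — the beam at 2 must follow the support down by 0.01 m: δ_0 − R_2·δ_{22} = 0.01, so R_2 = (0.73092 − 0.01)/0.007622 = 94.58 kN.
Moment equilibrium about 1: M_1 = Σ(load moments about 1) − R_2·L = 1040 − 94.58×7 = 378.1 kN·m.

M_1 = 378.1 kN·m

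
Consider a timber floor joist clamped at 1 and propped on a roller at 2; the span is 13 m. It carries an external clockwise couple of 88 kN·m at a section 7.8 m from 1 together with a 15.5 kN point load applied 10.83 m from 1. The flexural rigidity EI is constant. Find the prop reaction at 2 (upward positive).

R_2 = 20.18 kN

Release the roller at 2. Primary structure: cantilever fixed at 1.
Deflection at 2 on the released cantilever, summing each load's contribution:
  clockwise couple 88 at a = 7.8: M₀a(2L − a)/(2EI) = 6246/EI
  point load 15.5 at a = 10.83: Pa²(3L − a)/(6EI) = 8535/EI
  δ_0 = 14782/EI
Tip deflection under a unit load at 2: L³/(3EI) = 732.3/EI.
The prop prevents deflection at 2: R_2 = δ_0/δ_{22} = 14782/732.3 = 20.18 kN.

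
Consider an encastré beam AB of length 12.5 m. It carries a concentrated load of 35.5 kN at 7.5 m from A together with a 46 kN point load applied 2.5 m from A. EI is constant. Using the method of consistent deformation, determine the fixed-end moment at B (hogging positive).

M_B = 82.3 kN·m

Take the two fixed-end moments M_A, M_B as redundants; the released structure is the simple span AB.
End rotations of the released simple span under the applied load (×1/EI):
  at A: point load 35.5 at a = 7.5: Pab(L + b)/(6LEI) = 310.6/EI
  at B: point load 35.5 at a = 7.5: Pab(L + a)/(6LEI) = 355/EI
  at A: point load 46 at a = 2.5: Pab(L + b)/(6LEI) = 345/EI
  at B: point load 46 at a = 2.5: Pab(L + a)/(6LEI) = 230/EI
  θ_A0 = 655.6/EI,  θ_B0 = 585/EI
Flexibility coefficients: a unit moment at one end gives L/(3EI) there and L/(6EI) at the far end, so f₁₁ = f₂₂ = 4.167/EI and f₁₂ = f₂₁ = 2.083/EI.
Compatibility — zero rotation at each built-in end:
  4.167 M_A + 2.083 M_B = 655.6
  2.083 M_A + 4.167 M_B = 585
Solving the pair gives M_A = 116.2 kN·m and M_B = 82.3 kN·m (hogging).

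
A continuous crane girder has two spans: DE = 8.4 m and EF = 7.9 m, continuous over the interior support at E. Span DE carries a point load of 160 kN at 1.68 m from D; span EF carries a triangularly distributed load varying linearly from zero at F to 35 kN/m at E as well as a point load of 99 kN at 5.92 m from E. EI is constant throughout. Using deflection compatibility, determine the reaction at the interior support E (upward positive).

Insert a hinge at E; M_E is the redundant, and each span becomes simply supported.
End slopes at the hinge E, treating each span as simply supported:
  span DE: point load 160 at a = 1.68: Pab(L + a)/(6LEI) = 361.3/EI
  span EF: triangular load, peak 35: w₀L³/(45EI) = 383.5/EI
  span EF: point load 99 at a = 5.92: Pab(L + b)/(6LEI) = 241.9/EI
  relative rotation θ_0 = (361.3 + 625.4)/EI = 986.6/EI
A unit hogging moment at E produces rotation L₁/(3EI) + L₂/(3EI) = 5.433/EI.
Compatibility: M_E·(L₁+L₂)/(3EI) = θ_0, giving M_E = 181.6 kN·m (hogging).
Span DE, ΣM about D with M_E applied at E: R_E^{DE}·8.4 = 268.8 + 181.6, so R_E^{DE} = 53.62 kN and R_D = 160 − 53.62 = 106.4 kN.
Span EF, ΣM about F: R_E^{EF}·7.9 = 924.1 + 181.6, so R_E^{EF} = 140 kN and R_F = 237.2 − 140 = 97.28 kN.
R_E = 53.62 + 140 = 193.6 kN.

R_E = 193.6 kN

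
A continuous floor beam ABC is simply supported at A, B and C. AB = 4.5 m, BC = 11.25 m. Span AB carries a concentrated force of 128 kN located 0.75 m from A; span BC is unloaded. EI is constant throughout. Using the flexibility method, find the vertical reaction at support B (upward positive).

Take M_B as the redundant. Released structure: two simple spans AB and BC with a hinge at B.
End slopes at the hinge B, treating each span as simply supported:
  span AB: point load 128 at a = 0.75: Pab(L + a)/(6LEI) = 70/EI
  relative rotation θ_0 = (70 + 0)/EI = 70/EI
A unit hogging moment at B produces rotation L₁/(3EI) + L₂/(3EI) = 5.25/EI.
Compatibility: M_B·(L₁+L₂)/(3EI) = θ_0, giving M_B = 13.33 kN·m (hogging).
Span AB, ΣM about A with M_B applied at B: R_B^{AB}·4.5 = 96 + 13.33, so R_B^{AB} = 24.3 kN and R_A = 128 − 24.3 = 103.7 kN.
Span BC, ΣM about C: R_B^{BC}·11.25 = 0 + 13.33, so R_B^{BC} = 1.185 kN and R_C = 0 − 1.185 = -1.185 kN.
R_B = 24.3 + 1.185 = 25.48 kN.

R_B = 25.48 kN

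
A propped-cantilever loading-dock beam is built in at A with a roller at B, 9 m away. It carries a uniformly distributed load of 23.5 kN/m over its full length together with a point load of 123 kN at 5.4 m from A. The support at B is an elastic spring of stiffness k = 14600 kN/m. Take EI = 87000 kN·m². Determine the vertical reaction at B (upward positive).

Release the roller at B. Primary structure: cantilever fixed at A.
Free-end deflection of the primary structure under the applied loading (downward +):
  UDL 23.5: wL⁴/(8EI) = 19273/EI
  point load 123 at a = 5.4: Pa²(3L − a)/(6EI) = 12912/EI
  δ_0 = 32185/EI
Tip deflection under a unit load at B: L³/(3EI) = 243/EI.
With EI = 87000 kN·m²: δ_0 = 0.36994 m and δ_{BB} = 0.002793 m/kN.
Compatibility — the spring shortens by R_B/k under the reaction it provides: δ_0 − R_B·δ_{BB} = R_B/k. With 1/k = 0.000068 m/kN, R_B = δ_0 / (δ_{BB} + 1/k) = 0.36994 / (0.002793 + 0.000068) = 129.3 kN.

R_B = 129.3 kN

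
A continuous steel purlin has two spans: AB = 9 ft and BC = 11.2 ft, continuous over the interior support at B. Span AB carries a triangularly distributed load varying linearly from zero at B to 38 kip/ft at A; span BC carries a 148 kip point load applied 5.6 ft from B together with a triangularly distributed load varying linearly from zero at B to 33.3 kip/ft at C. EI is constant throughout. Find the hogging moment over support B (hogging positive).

M_B = 387.4 kip·ft

Release continuity at B by inserting a hinge; the redundant is the internal moment M_B. The primary structure is two simply-supported spans AB and BC.
Discontinuity in slope at B on the released structure — sum the simple-span end rotations:
  span AB: triangular load, peak 38: 7w₀L³/(360EI) = 538.6/EI
  span BC: point load 148 at a = 5.6: Pab(L + b)/(6LEI) = 1160/EI
  span BC: triangular load, peak 33.3: 7w₀L³/(360EI) = 909.7/EI
  relative rotation θ_0 = (538.6 + 2070)/EI = 2609/EI
A unit hogging moment at B produces rotation L₁/(3EI) + L₂/(3EI) = 6.733/EI.
Slope continuity at B: θ_0 = M_B·6.733/EI, so M_B = 2609/6.733 = 387.4 kip·ft (hogging).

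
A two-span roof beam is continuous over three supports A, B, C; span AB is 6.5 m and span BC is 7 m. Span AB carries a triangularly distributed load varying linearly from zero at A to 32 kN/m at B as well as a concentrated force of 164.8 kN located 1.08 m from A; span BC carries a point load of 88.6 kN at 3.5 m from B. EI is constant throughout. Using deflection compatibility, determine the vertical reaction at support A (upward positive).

R_A = 149.7 kN

Release continuity at B by inserting a hinge; the redundant is the internal moment M_B. The primary structure is two simply-supported spans AB and BC.
End slopes at the hinge B, treating each span as simply supported:
  span AB: triangular load, peak 32: w₀L³/(45EI) = 195.3/EI
  span AB: point load 164.8 at a = 1.08: Pab(L + a)/(6LEI) = 187.5/EI
  span BC: point load 88.6 at a = 3.5: Pab(L + b)/(6LEI) = 271.3/EI
  relative rotation θ_0 = (382.8 + 271.3)/EI = 654.1/EI
A unit hogging moment at B produces rotation L₁/(3EI) + L₂/(3EI) = 4.5/EI.
Compatibility: M_B·(L₁+L₂)/(3EI) = θ_0, giving M_B = 145.4 kN·m (hogging).
Span AB, ΣM about A with M_B applied at B: R_B^{AB}·6.5 = 628.7 + 145.4, so R_B^{AB} = 119.1 kN and R_A = 268.8 − 119.1 = 149.7 kN.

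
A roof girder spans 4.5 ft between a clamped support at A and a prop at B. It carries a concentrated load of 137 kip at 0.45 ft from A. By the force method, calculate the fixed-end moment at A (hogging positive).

M_A = 52.71 kip·ft

Release the roller at B. Primary structure: cantilever fixed at A.
Downward deflection at the released point B due to the loads:
  point load 137 at a = 0.45: Pa²(3L − a)/(6EI) = 60.34/EI
Flexibility coefficient — unit upward force at B: δ_{BB} = L³/(3EI) = 30.38/EI.
The prop prevents deflection at B: R_B = δ_0/δ_{BB} = 60.34/30.38 = 1.986 kip.
Moment equilibrium about A: M_A = Σ(load moments about A) − R_B·L = 61.65 − 1.986×4.5 = 52.71 kip·ft.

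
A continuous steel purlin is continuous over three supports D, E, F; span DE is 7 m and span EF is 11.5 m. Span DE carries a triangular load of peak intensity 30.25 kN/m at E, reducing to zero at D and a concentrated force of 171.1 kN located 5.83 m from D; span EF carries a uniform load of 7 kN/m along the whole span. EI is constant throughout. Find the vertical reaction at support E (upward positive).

R_E = 291.7 kN

Take M_E as the redundant. Released structure: two simple spans DE and EF with a hinge at E.
Rotations at E on the released spans (each span's end-slope, ×1/EI):
  span DE: triangular load, peak 30.25: w₀L³/(45EI) = 230.6/EI
  span DE: point load 171.1 at a = 5.83: Pab(L + a)/(6LEI) = 356.5/EI
  span EF: UDL 7: wL³/(24EI) = 443.6/EI
  relative rotation θ_0 = (587.1 + 443.6)/EI = 1031/EI
A unit hogging moment at E produces rotation L₁/(3EI) + L₂/(3EI) = 6.167/EI.
Compatibility: M_E·(L₁+L₂)/(3EI) = θ_0, giving M_E = 167.1 kN·m (hogging).
Span DE, ΣM about D with M_E applied at E: R_E^{DE}·7 = 1492 + 167.1, so R_E^{DE} = 237 kN and R_D = 277 − 237 = 40.01 kN.
Span EF, ΣM about F: R_E^{EF}·11.5 = 462.9 + 167.1, so R_E^{EF} = 54.78 kN and R_F = 80.5 − 54.78 = 25.72 kN.
R_E = 237 + 54.78 = 291.7 kN.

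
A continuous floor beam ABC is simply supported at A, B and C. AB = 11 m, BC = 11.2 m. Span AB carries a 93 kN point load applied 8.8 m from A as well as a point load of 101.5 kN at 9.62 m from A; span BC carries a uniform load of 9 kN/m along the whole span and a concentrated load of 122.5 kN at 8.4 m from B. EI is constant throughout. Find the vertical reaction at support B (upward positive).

Insert a hinge at B; M_B is the redundant, and each span becomes simply supported.
Rotations at B on the released spans (each span's end-slope, ×1/EI):
  span AB: point load 93 at a = 8.8: Pab(L + a)/(6LEI) = 540.1/EI
  span AB: point load 101.5 at a = 9.62: Pab(L + a)/(6LEI) = 421/EI
  span BC: UDL 9: wL³/(24EI) = 526.8/EI
  span BC: point load 122.5 at a = 8.4: Pab(L + b)/(6LEI) = 600.2/EI
  relative rotation θ_0 = (961.1 + 1127)/EI = 2088/EI
A unit hogging moment at B produces rotation L₁/(3EI) + L₂/(3EI) = 7.4/EI.
Slope continuity at B: θ_0 = M_B·7.4/EI, so M_B = 2088/7.4 = 282.2 kN·m (hogging).
Span AB, ΣM about A with M_B applied at B: R_B^{AB}·11 = 1795 + 282.2, so R_B^{AB} = 188.8 kN and R_A = 194.5 − 188.8 = 5.68 kN.
Span BC, ΣM about C: R_B^{BC}·11.2 = 907.5 + 282.2, so R_B^{BC} = 106.2 kN and R_C = 223.3 − 106.2 = 117.1 kN.
R_B = 188.8 + 106.2 = 295 kN.

R_B = 295 kN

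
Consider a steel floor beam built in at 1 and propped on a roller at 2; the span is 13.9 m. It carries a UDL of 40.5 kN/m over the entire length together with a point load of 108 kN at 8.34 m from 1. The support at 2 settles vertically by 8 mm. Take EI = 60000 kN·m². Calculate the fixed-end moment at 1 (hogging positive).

Remove the prop at 2; the released (primary) structure is a cantilever built in at 1.
Free-end deflection of the primary structure under the applied loading (downward +):
  UDL 40.5: wL⁴/(8EI) = 188984/EI
  point load 108 at a = 8.34: Pa²(3L − a)/(6EI) = 41767/EI
  δ_0 = 230750/EI
Flexibility coefficient — unit upward force at 2: δ_{22} = L³/(3EI) = 895.2/EI.
With EI = 60000 kN·m²: δ_0 = 3.8458 m and δ_{22} = 0.01492 m/kN.
Compatibility — the beam at 2 must follow the support down by 0.008 m: δ_0 − R_2·δ_{22} = 0.008, so R_2 = (3.8458 − 0.008)/0.01492 = 257.2 kN.
Moment equilibrium about 1: M_1 = Σ(load moments about 1) − R_2·L = 4813 − 257.2×13.9 = 1238 kN·m.

M_1 = 1238 kN·m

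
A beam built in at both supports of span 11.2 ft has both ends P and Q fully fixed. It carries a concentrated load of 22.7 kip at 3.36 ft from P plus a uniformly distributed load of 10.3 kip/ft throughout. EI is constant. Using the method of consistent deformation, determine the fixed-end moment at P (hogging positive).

Release both end moments; the primary structure is a simply-supported span PQ with redundants M_P and M_Q.
End rotations of the released simple span under the applied load (×1/EI):
  at P: point load 22.7 at a = 3.36: Pab(L + b)/(6LEI) = 169.4/EI
  at Q: point load 22.7 at a = 3.36: Pab(L + a)/(6LEI) = 129.6/EI
  at P: UDL 10.3: wL³/(24EI) = 602.9/EI
  at Q: UDL 10.3: wL³/(24EI) = 602.9/EI
  θ_P0 = 772.4/EI,  θ_Q0 = 732.5/EI
Flexibility coefficients: a unit moment at one end gives L/(3EI) there and L/(6EI) at the far end, so f₁₁ = f₂₂ = 3.733/EI and f₁₂ = f₂₁ = 1.867/EI.
Compatibility — zero rotation at each built-in end:
  3.733 M_P + 1.867 M_Q = 772.4
  1.867 M_P + 3.733 M_Q = 732.5
Solving the pair gives M_P = 145 kip·ft and M_Q = 123.7 kip·ft (hogging).

M_P = 145 kip·ft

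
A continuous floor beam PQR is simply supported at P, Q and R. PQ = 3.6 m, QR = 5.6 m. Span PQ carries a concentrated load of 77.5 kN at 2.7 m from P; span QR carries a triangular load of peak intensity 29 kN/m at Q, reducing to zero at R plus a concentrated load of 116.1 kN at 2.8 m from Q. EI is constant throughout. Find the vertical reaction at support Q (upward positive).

R_Q = 229.2 kN

Release continuity at Q by inserting a hinge; the redundant is the internal moment M_Q. The primary structure is two simply-supported spans PQ and QR.
End slopes at the hinge Q, treating each span as simply supported:
  span PQ: point load 77.5 at a = 2.7: Pab(L + a)/(6LEI) = 54.93/EI
  span QR: triangular load, peak 29: w₀L³/(45EI) = 113.2/EI
  span QR: point load 116.1 at a = 2.8: Pab(L + b)/(6LEI) = 227.6/EI
  relative rotation θ_0 = (54.93 + 340.7)/EI = 395.7/EI
A unit hogging moment at Q produces rotation L₁/(3EI) + L₂/(3EI) = 3.067/EI.
Compatibility: M_Q·(L₁+L₂)/(3EI) = θ_0, giving M_Q = 129 kN·m (hogging).
Span PQ, ΣM about P with M_Q applied at Q: R_Q^{PQ}·3.6 = 209.2 + 129, so R_Q^{PQ} = 93.96 kN and R_P = 77.5 − 93.96 = -16.46 kN.
Span QR, ΣM about R: R_Q^{QR}·5.6 = 628.2 + 129, so R_Q^{QR} = 135.2 kN and R_R = 197.3 − 135.2 = 62.08 kN.
R_Q = 93.96 + 135.2 = 229.2 kN.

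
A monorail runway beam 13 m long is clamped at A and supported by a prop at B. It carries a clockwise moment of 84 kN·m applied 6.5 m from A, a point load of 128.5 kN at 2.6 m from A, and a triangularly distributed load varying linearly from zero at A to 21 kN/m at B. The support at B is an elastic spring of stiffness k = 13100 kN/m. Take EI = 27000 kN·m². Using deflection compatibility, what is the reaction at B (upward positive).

R_B = 89.29 kN

Release the roller at B. Primary structure: cantilever fixed at A.
Deflection at B on the released cantilever, summing each load's contribution:
  clockwise couple 84 at a = 6.5: M₀a(2L − a)/(2EI) = 5324/EI
  point load 128.5 at a = 2.6: Pa²(3L − a)/(6EI) = 5270/EI
  triangular load, peak 21 at the free end: 11w₀L⁴/(120EI) = 54980/EI
  δ_0 = 65573/EI
Tip deflection under a unit load at B: L³/(3EI) = 732.3/EI.
With EI = 27000 kN·m²: δ_0 = 2.4286 m and δ_{BB} = 0.027123 m/kN.
Compatibility — the spring shortens by R_B/k under the reaction it provides: δ_0 − R_B·δ_{BB} = R_B/k. With 1/k = 0.000076 m/kN, R_B = δ_0 / (δ_{BB} + 1/k) = 2.4286 / (0.027123 + 0.000076) = 89.29 kN.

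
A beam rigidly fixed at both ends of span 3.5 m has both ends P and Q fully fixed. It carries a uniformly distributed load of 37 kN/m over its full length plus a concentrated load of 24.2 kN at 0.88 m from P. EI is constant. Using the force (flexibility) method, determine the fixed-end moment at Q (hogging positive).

M_Q = 41.78 kN·m

Take the two fixed-end moments M_P, M_Q as redundants; the released structure is the simple span PQ.
Simple-span end rotations at P and Q under the given loads:
  at P: UDL 37: wL³/(24EI) = 66.1/EI
  at Q: UDL 37: wL³/(24EI) = 66.1/EI
  at P: point load 24.2 at a = 0.88: Pab(L + b)/(6LEI) = 16.26/EI
  at Q: point load 24.2 at a = 0.88: Pab(L + a)/(6LEI) = 11.64/EI
  θ_P0 = 82.36/EI,  θ_Q0 = 77.74/EI
Flexibility coefficients: a unit moment at one end gives L/(3EI) there and L/(6EI) at the far end, so f₁₁ = f₂₂ = 1.167/EI and f₁₂ = f₂₁ = 0.5833/EI.
Compatibility — zero rotation at each built-in end:
  1.167 M_P + 0.5833 M_Q = 82.36
  0.5833 M_P + 1.167 M_Q = 77.74
Solving the pair gives M_P = 49.7 kN·m and M_Q = 41.78 kN·m (hogging).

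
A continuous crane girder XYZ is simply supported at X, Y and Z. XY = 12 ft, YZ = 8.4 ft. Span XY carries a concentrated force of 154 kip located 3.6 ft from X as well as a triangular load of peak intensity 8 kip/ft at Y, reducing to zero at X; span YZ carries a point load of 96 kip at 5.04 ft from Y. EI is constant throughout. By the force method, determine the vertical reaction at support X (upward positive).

R_X = 103 kip

Insert a hinge at Y; M_Y is the redundant, and each span becomes simply supported.
Rotations at Y on the released spans (each span's end-slope, ×1/EI):
  span XY: point load 154 at a = 3.6: Pab(L + a)/(6LEI) = 1009/EI
  span XY: triangular load, peak 8: w₀L³/(45EI) = 307.2/EI
  span YZ: point load 96 at a = 5.04: Pab(L + b)/(6LEI) = 379.3/EI
  relative rotation θ_0 = (1316 + 379.3)/EI = 1696/EI
A unit hogging moment at Y produces rotation L₁/(3EI) + L₂/(3EI) = 6.8/EI.
Slope continuity at Y: θ_0 = M_Y·6.8/EI, so M_Y = 1696/6.8 = 249.3 kip·ft (hogging).
Span XY, ΣM about X with M_Y applied at Y: R_Y^{XY}·12 = 938.4 + 249.3, so R_Y^{XY} = 98.98 kip and R_X = 202 − 98.98 = 103 kip.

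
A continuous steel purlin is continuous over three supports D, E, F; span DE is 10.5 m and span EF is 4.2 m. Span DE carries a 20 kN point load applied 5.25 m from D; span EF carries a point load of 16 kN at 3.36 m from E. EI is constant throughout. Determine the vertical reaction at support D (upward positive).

R_D = 7.146 kN

Release continuity at E by inserting a hinge; the redundant is the internal moment M_E. The primary structure is two simply-supported spans DE and EF.
End slopes at the hinge E, treating each span as simply supported:
  span DE: point load 20 at a = 5.25: Pab(L + a)/(6LEI) = 137.8/EI
  span EF: point load 16 at a = 3.36: Pab(L + b)/(6LEI) = 9.032/EI
  relative rotation θ_0 = (137.8 + 9.032)/EI = 146.8/EI
A unit hogging moment at E produces rotation L₁/(3EI) + L₂/(3EI) = 4.9/EI.
Slope continuity at E: θ_0 = M_E·4.9/EI, so M_E = 146.8/4.9 = 29.97 kN·m (hogging).
Span DE, ΣM about D with M_E applied at E: R_E^{DE}·10.5 = 105 + 29.97, so R_E^{DE} = 12.85 kN and R_D = 20 − 12.85 = 7.146 kN.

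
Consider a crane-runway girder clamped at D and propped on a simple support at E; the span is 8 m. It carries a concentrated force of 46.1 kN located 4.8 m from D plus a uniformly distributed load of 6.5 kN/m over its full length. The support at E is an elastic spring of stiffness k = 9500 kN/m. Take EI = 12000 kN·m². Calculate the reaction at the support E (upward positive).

R_E = 39.13 kN

Release the roller at E. Primary structure: cantilever fixed at D.
Deflection at E on the released cantilever, summing each load's contribution:
  point load 46.1 at a = 4.8: Pa²(3L − a)/(6EI) = 3399/EI
  UDL 6.5: wL⁴/(8EI) = 3328/EI
  δ_0 = 6727/EI
Tip deflection under a unit load at E: L³/(3EI) = 170.7/EI.
With EI = 12000 kN·m²: δ_0 = 0.56057 m and δ_{EE} = 0.014222 m/kN.
Compatibility — the spring shortens by R_E/k under the reaction it provides: δ_0 − R_E·δ_{EE} = R_E/k. With 1/k = 0.000105 m/kN, R_E = δ_0 / (δ_{EE} + 1/k) = 0.56057 / (0.014222 + 0.000105) = 39.13 kN.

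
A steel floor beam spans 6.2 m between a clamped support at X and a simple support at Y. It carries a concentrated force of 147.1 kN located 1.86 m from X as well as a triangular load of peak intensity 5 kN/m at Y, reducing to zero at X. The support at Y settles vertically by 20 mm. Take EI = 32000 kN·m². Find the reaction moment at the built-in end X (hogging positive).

M_X = 224 kN·m

Remove the prop at Y; the released (primary) structure is a cantilever built in at X.
Primary-structure tip deflection at Y by superposition:
  point load 147.1 at a = 1.86: Pa²(3L − a)/(6EI) = 1420/EI
  triangular load, peak 5 at the free end: 11w₀L⁴/(120EI) = 677.2/EI
  δ_0 = 2097/EI
Flexibility coefficient — unit upward force at Y: δ_{YY} = L³/(3EI) = 79.44/EI.
With EI = 32000 kN·m²: δ_0 = 0.065534 m and δ_{YY} = 0.002483 m/kN.
Compatibility — the beam at Y must follow the support down by 0.02 m: δ_0 − R_Y·δ_{YY} = 0.02, so R_Y = (0.065534 − 0.02)/0.002483 = 18.34 kN.
Moment equilibrium about X: M_X = Σ(load moments about X) − R_Y·L = 337.7 − 18.34×6.2 = 224 kN·m.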